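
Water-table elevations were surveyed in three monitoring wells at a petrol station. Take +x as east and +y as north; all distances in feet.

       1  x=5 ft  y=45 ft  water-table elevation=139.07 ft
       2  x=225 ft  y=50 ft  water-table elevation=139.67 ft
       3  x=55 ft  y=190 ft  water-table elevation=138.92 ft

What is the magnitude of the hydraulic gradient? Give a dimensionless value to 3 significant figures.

Differences from 1: to 2 (Δx, Δy, Δh) = (220, 5, +0.60); to 3 = (50, 145, -0.15).
Solve a·Δx + b·Δy = Δh: det = 220·145 − 50·5 = 31650.
∂h/∂x = [(+0.60)·145 − (-0.15)·5] / 31650 = +0.002773
∂h/∂y = [220·(-0.15) − 50·(+0.60)] / 31650 = -0.001991
|∇h| = √(0.002773² + -0.001991²) = 0.003414

0.00341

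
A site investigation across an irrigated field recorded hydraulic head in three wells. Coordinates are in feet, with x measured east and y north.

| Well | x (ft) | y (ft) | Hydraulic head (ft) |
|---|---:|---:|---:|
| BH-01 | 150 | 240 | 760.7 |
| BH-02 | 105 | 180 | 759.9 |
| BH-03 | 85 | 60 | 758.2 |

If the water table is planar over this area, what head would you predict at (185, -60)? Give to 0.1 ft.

Taking BH-01 as reference: BH-02−BH-01 = (-45, -60, -0.8); BH-03−BH-01 = (-65, -180, -2.5).
Solve a·Δx + b·Δy = Δh: det = (-45)·(-180) − (-65)·(-60) = 4200.
∂h/∂x = [(-0.8)·(-180) − (-2.5)·(-60)] / 4200 = -0.001429
∂h/∂y = [(-45)·(-2.5) − (-65)·(-0.8)] / 4200 = +0.01440
h(185, -60) = 760.7 + (-0.001429)·(35) + (+0.01440)·(-300) = 760.7 -0.050 -4.321 = 756.329 ft.

756.3 ft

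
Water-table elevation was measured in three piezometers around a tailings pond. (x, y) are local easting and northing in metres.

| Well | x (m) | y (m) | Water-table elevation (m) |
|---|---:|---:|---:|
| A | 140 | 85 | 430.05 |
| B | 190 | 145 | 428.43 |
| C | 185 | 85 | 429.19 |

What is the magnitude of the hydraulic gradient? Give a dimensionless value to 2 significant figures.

Three-point gradient (reference A): Δ to B = (50, 60, -1.62), Δ to C = (45, 0, -0.86).
∂h/∂x = -0.01911, ∂h/∂y = -0.01107 (det = -2700).
|∇h| = √(-0.01911² + -0.01107²) = 0.02208

0.022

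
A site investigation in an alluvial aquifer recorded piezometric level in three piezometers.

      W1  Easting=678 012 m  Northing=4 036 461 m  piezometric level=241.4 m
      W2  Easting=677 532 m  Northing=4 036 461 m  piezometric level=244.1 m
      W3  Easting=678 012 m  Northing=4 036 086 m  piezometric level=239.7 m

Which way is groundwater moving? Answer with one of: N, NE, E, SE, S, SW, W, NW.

∂h/∂x = (244.1 − 241.4) / (677532 − 678012) = -0.005625
∂h/∂y = (239.7 − 241.4) / (4036086 − 4036461) = +0.004533
Flow = −∇h = (+0.005625 east, -0.004533 north), which points southeast.

SE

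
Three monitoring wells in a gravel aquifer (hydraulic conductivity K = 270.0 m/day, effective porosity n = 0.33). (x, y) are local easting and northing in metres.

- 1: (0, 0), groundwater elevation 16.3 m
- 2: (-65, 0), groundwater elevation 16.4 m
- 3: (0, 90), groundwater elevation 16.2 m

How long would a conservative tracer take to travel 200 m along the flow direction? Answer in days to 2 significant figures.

130 days

∂h/∂x = (16.4 − 16.3) / (-65 − 0) = -0.001538
∂h/∂y = (16.2 − 16.3) / (90 − 0) = -0.001111
|∇h| = √(-0.001538² + -0.001111²) = 0.001897
Seepage velocity v = K·i/n = 270.0 × 0.001897 / 0.33 = 1.552 m/day.
t = 200 / 1.552 = 128.9 days.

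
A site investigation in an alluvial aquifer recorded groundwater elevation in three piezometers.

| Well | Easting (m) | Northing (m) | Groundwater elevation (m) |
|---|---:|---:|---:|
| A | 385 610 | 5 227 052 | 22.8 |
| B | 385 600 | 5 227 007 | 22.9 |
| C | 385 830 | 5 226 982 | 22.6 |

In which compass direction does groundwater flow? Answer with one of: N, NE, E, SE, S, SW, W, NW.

Differences from A: to B (Δx, Δy, Δh) = (-10, -45, +0.1); to C = (220, -70, -0.2).
Solve a·Δx + b·Δy = Δh: det = (-10)·(-70) − 220·(-45) = 10600.
∂h/∂x = [(+0.1)·(-70) − (-0.2)·(-45)] / 10600 = -0.001509
∂h/∂y = [(-10)·(-0.2) − 220·(+0.1)] / 10600 = -0.001887
Flow = −∇h = (+0.001509 east, +0.001887 north), which points northeast.

NE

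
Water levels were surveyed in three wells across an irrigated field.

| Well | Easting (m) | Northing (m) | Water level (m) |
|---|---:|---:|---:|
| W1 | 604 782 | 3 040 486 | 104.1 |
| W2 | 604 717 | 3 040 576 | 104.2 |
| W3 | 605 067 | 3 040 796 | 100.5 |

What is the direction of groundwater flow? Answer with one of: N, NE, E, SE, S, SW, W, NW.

NE

Taking W1 as reference: W2−W1 = (-65, 90, +0.1); W3−W1 = (285, 310, -3.6).
Solve a·Δx + b·Δy = Δh: det = (-65)·310 − 285·90 = -45800.
∂h/∂x = [(+0.1)·310 − (-3.6)·90] / -45800 = -0.007751
∂h/∂y = [(-65)·(-3.6) − 285·(+0.1)] / -45800 = -0.004487
Flow = −∇h = (+0.007751 east, +0.004487 north), which points northeast.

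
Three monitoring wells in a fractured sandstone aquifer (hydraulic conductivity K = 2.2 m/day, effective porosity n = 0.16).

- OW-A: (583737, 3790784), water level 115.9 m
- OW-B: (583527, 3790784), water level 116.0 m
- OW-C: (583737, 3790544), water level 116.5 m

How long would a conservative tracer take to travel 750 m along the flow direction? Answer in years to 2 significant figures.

59 years

∂h/∂x = (116.0 − 115.9) / (583527 − 583737) = -0.0004762
∂h/∂y = (116.5 − 115.9) / (3790544 − 3790784) = -0.002500
|∇h| = √(-0.0004762² + -0.002500²) = 0.002545
Seepage velocity v = K·i/n = 2.2 × 0.002545 / 0.16 = 0.03499 m/day.
t = 750 / 0.03499 = 2.143e+04 days = 58.7 years.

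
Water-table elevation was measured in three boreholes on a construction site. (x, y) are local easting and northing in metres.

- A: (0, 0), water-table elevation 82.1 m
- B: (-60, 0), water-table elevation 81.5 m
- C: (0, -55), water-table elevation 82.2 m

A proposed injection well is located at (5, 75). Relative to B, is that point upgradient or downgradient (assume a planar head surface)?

∂h/∂x = (81.5 − 82.1) / (-60 − 0) = +0.010000
∂h/∂y = (82.2 − 82.1) / (-55 − 0) = -0.001818
Head at (5, 75) = 82.1 + (+0.010000)·(5) + (-0.001818)·(75) = 82.01 m.
That is higher than the 81.5 m at B, so the point is upgradient.

upgradient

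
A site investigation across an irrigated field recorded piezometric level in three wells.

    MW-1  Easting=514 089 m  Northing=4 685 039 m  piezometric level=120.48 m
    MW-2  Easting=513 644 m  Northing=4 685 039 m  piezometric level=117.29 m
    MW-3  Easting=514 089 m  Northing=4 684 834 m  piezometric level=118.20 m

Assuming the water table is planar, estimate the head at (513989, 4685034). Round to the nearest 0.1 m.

∂h/∂x = (117.29 − 120.48) / (513644 − 514089) = +0.007169
∂h/∂y = (118.20 − 120.48) / (4684834 − 4685039) = +0.01112
h(513989, 4685034) = 120.48 + (+0.007169)·(-100) + (+0.01112)·(-5) = 120.48 -0.717 -0.056 = 119.708 m.

119.7 m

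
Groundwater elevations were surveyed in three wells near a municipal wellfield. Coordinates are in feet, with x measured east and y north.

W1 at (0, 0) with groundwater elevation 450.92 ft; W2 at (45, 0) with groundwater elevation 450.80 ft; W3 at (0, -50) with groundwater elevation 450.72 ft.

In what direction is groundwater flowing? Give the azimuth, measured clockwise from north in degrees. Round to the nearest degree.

∂h/∂x = (450.80 − 450.92) / (45 − 0) = -0.002667
∂h/∂y = (450.72 − 450.92) / (-50 − 0) = +0.004000
Flow direction (−∇h) has components (+0.002667 E, -0.004000 N).
Azimuth = atan2(E, N) = atan2(+0.002667, -0.004000) = 146.3° ≈ 146°.

146°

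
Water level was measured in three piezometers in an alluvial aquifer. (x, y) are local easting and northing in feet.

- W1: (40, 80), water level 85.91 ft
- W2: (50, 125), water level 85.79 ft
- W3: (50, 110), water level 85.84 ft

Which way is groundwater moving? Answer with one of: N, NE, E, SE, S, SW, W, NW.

Taking W1 as reference: W2−W1 = (10, 45, -0.12); W3−W1 = (10, 30, -0.07).
Solve a·Δx + b·Δy = Δh: det = 10·30 − 10·45 = -150.
∂h/∂x = [(-0.12)·30 − (-0.07)·45] / -150 = +0.003000
∂h/∂y = [10·(-0.07) − 10·(-0.12)] / -150 = -0.003333
Flow = −∇h = (-0.003000 east, +0.003333 north), which points northwest.

NW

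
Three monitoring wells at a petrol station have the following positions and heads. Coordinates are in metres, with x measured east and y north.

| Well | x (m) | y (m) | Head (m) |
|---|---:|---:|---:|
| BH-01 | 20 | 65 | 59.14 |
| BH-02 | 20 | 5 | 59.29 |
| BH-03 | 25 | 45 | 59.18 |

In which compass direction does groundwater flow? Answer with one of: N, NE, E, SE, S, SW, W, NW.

NE

Differences from BH-01: to BH-02 (Δx, Δy, Δh) = (0, -60, +0.15); to BH-03 = (5, -20, +0.04).
Solve a·Δx + b·Δy = Δh: det = 0·(-20) − 5·(-60) = 300.
∂h/∂x = [(+0.15)·(-20) − (+0.04)·(-60)] / 300 = -0.002000
∂h/∂y = [0·(+0.04) − 5·(+0.15)] / 300 = -0.002500
Flow = −∇h = (+0.002000 east, +0.002500 north), which points northeast.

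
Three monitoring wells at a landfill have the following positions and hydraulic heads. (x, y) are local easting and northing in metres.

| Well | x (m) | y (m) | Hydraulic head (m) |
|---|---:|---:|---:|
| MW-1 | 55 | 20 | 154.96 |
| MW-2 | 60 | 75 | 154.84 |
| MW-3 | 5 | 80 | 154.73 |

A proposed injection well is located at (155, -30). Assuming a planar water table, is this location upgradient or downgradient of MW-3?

upgradient

Three-point gradient (reference MW-1): Δ to MW-2 = (5, 55, -0.12), Δ to MW-3 = (-50, 60, -0.23).
∂h/∂x = +0.001787, ∂h/∂y = -0.002344 (det = 3050).
Head at (155, -30) = 154.96 + (+0.001787)·(100) + (-0.002344)·(-50) = 155.26 m.
That is higher than the 154.73 m at MW-3, so the point is upgradient.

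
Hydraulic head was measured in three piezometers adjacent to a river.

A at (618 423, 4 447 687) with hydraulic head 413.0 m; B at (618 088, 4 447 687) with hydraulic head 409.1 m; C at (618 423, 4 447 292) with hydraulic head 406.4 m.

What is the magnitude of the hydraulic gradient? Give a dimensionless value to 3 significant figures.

∂h/∂x = (409.1 − 413.0) / (618088 − 618423) = +0.01164
∂h/∂y = (406.4 − 413.0) / (4447292 − 4447687) = +0.01671
|∇h| = √(0.01164² + 0.01671²) = 0.02036

0.0204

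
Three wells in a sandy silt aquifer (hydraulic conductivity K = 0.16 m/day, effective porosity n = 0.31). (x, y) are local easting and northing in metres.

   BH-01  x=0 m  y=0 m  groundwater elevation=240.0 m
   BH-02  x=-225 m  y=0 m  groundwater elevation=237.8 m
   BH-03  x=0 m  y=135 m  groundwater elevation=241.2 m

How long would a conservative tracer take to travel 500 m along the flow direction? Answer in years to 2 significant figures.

200 years

∂h/∂x = (237.8 − 240.0) / (-225 − 0) = +0.009778
∂h/∂y = (241.2 − 240.0) / (135 − 0) = +0.008889
|∇h| = √(0.009778² + 0.008889²) = 0.01321
Seepage velocity v = K·i/n = 0.16 × 0.01321 / 0.31 = 0.006818 m/day.
t = 500 / 0.006818 = 7.334e+04 days = 201 years.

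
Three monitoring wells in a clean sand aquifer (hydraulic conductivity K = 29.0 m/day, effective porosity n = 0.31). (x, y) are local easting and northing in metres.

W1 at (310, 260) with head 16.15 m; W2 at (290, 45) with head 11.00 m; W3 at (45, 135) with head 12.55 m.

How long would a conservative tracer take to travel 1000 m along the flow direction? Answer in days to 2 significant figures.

With h = a·x + b·y + c and W1 as origin, the differences give:
  (-20)·a + (-215)·b = -5.15
  (-265)·a + (-125)·b = -3.60
Eliminate b (×(-125) and ×(-215), subtract): -54475·a = -130.250 → a = ∂h/∂x = +0.002391
Back-substitute: b = ∂h/∂y = +0.02373.
|∇h| = √(0.002391² + 0.02373²) = 0.02385
Seepage velocity v = K·i/n = 29.0 × 0.02385 / 0.31 = 2.231 m/day.
t = 1000 / 2.231 = 448.2 days.

450 days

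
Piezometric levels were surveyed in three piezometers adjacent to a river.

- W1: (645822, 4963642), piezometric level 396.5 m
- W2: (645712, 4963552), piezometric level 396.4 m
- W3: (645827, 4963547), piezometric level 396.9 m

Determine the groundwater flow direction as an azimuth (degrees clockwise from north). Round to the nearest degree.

314°

Differences from W1: to W2 (Δx, Δy, Δh) = (-110, -90, -0.1); to W3 = (5, -95, +0.4).
Solve a·Δx + b·Δy = Δh: det = (-110)·(-95) − 5·(-90) = 10900.
∂h/∂x = [(-0.1)·(-95) − (+0.4)·(-90)] / 10900 = +0.004174
∂h/∂y = [(-110)·(+0.4) − 5·(-0.1)] / 10900 = -0.003991
Flow direction (−∇h) has components (-0.004174 E, +0.003991 N).
Azimuth = atan2(E, N) = atan2(-0.004174, +0.003991) = 313.7° ≈ 314°.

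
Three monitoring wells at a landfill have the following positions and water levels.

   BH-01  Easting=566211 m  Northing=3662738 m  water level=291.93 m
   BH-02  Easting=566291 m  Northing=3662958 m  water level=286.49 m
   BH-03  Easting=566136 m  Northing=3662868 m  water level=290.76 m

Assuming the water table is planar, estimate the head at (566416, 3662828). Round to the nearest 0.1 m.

286.8 m

Taking BH-01 as reference: BH-02−BH-01 = (80, 220, -5.44); BH-03−BH-01 = (-75, 130, -1.17).
Determinant of the coordinate differences = 80·130 − (-75)·220 = 26900.
∂h/∂x = [(-5.44)·130 − (-1.17)·220] / 26900 = -0.01672
∂h/∂y = [80·(-1.17) − (-75)·(-5.44)] / 26900 = -0.01865
h(566416, 3662828) = 291.93 + (-0.01672)·(205) + (-0.01865)·(90) = 291.93 -3.428 -1.678 = 286.824 m.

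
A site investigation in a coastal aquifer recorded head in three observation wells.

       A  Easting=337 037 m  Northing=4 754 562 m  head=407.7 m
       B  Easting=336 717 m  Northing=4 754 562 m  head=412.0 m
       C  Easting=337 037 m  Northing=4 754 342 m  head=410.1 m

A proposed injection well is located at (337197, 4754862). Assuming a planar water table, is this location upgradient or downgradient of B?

downgradient

∂h/∂x = (412.0 − 407.7) / (336717 − 337037) = -0.01344
∂h/∂y = (410.1 − 407.7) / (4754342 − 4754562) = -0.01091
Head at (337197, 4754862) = 407.7 + (-0.01344)·(160) + (-0.01091)·(300) = 402.28 m.
That is lower than the 412.0 m at B, so the point is downgradient.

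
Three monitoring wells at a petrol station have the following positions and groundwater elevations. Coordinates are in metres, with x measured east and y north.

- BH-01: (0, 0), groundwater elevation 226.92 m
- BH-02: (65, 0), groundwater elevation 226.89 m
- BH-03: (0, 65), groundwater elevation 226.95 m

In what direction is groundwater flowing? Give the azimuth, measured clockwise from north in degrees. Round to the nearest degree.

∂h/∂x = (226.89 − 226.92) / (65 − 0) = -0.0004615
∂h/∂y = (226.95 − 226.92) / (65 − 0) = +0.0004615
Flow direction (−∇h) has components (+0.0004615 E, -0.0004615 N).
Azimuth = atan2(E, N) = atan2(+0.0004615, -0.0004615) = 135.0° ≈ 135°.

135°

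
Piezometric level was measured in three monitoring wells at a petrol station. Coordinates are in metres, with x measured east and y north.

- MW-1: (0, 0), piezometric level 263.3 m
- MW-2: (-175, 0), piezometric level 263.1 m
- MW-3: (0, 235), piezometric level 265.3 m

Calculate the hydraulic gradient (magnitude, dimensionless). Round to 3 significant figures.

∂h/∂x = (263.1 − 263.3) / (-175 − 0) = +0.001143
∂h/∂y = (265.3 − 263.3) / (235 − 0) = +0.008511
|∇h| = √(0.001143² + 0.008511²) = 0.008587

0.00859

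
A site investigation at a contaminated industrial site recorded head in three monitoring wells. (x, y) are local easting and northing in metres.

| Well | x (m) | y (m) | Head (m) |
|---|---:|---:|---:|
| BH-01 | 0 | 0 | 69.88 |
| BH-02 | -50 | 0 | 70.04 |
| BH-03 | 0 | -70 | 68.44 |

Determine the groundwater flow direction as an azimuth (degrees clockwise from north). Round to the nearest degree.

∂h/∂x = (70.04 − 69.88) / (-50 − 0) = -0.003200
∂h/∂y = (68.44 − 69.88) / (-70 − 0) = +0.02057
Flow direction (−∇h) has components (+0.003200 E, -0.02057 N).
Azimuth = atan2(E, N) = atan2(+0.003200, -0.02057) = 171.2° ≈ 171°.

171°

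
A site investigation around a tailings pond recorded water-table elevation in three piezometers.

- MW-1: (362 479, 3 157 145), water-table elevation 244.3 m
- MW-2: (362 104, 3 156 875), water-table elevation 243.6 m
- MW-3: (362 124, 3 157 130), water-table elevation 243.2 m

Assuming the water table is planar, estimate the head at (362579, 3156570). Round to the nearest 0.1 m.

245.7 m

With h = a·x + b·y + c and MW-1 as origin, the differences give:
  (-375)·a + (-270)·b = -0.7
  (-355)·a + (-15)·b = -1.1
Eliminate b (×(-15) and ×(-270), subtract): -90225·a = -286.50 → a = ∂h/∂x = +0.003175
Back-substitute: b = ∂h/∂y = -0.001818.
h(362579, 3156570) = 244.3 + (+0.003175)·(100) + (-0.001818)·(-575) = 244.3 +0.318 +1.045 = 245.663 m.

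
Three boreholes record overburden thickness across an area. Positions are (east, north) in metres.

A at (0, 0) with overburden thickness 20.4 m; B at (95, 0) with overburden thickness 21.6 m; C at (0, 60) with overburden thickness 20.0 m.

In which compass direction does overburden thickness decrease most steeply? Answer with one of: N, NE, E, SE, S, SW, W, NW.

∂d/∂x = (21.6 − 20.4) / (95 − 0) = +0.01263
∂d/∂y = (20.0 − 20.4) / (60 − 0) = -0.006667
Steepest decrease is along −∇f = (-0.01263 E, +0.006667 N) → northwest.

NW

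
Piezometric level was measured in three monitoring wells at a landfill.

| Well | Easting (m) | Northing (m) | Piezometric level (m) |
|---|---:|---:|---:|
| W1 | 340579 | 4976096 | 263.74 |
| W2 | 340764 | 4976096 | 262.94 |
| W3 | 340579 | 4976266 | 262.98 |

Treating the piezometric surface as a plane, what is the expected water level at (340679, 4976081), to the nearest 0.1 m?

263.4 m

∂h/∂x = (262.94 − 263.74) / (340764 − 340579) = -0.004324
∂h/∂y = (262.98 − 263.74) / (4976266 − 4976096) = -0.004471
h(340679, 4976081) = 263.74 + (-0.004324)·(100) + (-0.004471)·(-15) = 263.74 -0.432 +0.067 = 263.375 m.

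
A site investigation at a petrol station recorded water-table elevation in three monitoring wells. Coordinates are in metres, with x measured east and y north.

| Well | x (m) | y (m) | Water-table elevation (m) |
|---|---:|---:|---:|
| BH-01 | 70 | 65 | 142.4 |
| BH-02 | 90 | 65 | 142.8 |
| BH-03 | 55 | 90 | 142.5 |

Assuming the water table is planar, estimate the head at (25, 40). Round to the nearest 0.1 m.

141.1 m

Differences from BH-01: to BH-02 (Δx, Δy, Δh) = (20, 0, +0.4); to BH-03 = (-15, 25, +0.1).
Determinant of the coordinate differences = 20·25 − (-15)·0 = 500.
∂h/∂x = [(+0.4)·25 − (+0.1)·0] / 500 = +0.02000
∂h/∂y = [20·(+0.1) − (-15)·(+0.4)] / 500 = +0.01600
h(25, 40) = 142.4 + (+0.02000)·(-45) + (+0.01600)·(-25) = 142.4 -0.900 -0.400 = 141.100 m.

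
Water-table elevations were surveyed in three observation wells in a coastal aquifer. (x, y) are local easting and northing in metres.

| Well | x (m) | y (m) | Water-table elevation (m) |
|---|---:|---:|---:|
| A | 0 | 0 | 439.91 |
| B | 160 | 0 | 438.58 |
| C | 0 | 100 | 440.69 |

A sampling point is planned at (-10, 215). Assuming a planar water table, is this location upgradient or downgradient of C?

upgradient

∂h/∂x = (438.58 − 439.91) / (160 − 0) = -0.008313
∂h/∂y = (440.69 − 439.91) / (100 − 0) = +0.007800
Head at (-10, 215) = 439.91 + (-0.008313)·(-10) + (+0.007800)·(215) = 441.67 m.
That is higher than the 440.69 m at C, so the point is upgradient.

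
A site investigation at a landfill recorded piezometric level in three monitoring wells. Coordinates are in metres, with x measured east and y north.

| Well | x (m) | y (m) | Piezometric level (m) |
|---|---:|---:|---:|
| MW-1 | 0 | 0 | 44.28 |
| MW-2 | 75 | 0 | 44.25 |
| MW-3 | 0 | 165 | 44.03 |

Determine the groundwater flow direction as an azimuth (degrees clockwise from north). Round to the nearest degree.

015°

∂h/∂x = (44.25 − 44.28) / (75 − 0) = -0.0004000
∂h/∂y = (44.03 − 44.28) / (165 − 0) = -0.001515
Flow direction (−∇h) has components (+0.0004000 E, +0.001515 N).
Azimuth = atan2(E, N) = atan2(+0.0004000, +0.001515) = 14.8° ≈ 015°.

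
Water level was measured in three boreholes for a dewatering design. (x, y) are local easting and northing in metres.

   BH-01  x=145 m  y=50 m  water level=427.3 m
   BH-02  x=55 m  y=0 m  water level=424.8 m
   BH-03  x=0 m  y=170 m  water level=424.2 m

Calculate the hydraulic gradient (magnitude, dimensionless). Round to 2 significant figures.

Taking BH-01 as reference: BH-02−BH-01 = (-90, -50, -2.5); BH-03−BH-01 = (-145, 120, -3.1).
Solve a·Δx + b·Δy = Δh: det = (-90)·120 − (-145)·(-50) = -18050.
∂h/∂x = [(-2.5)·120 − (-3.1)·(-50)] / -18050 = +0.02521
∂h/∂y = [(-90)·(-3.1) − (-145)·(-2.5)] / -18050 = +0.004626
|∇h| = √(0.02521² + 0.004626²) = 0.02563

0.026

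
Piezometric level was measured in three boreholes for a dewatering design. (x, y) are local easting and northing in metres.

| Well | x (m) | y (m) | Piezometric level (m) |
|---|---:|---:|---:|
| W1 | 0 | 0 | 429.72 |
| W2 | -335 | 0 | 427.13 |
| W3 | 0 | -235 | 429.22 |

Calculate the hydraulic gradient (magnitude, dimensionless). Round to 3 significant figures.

∂h/∂x = (427.13 − 429.72) / (-335 − 0) = +0.007731
∂h/∂y = (429.22 − 429.72) / (-235 − 0) = +0.002128
|∇h| = √(0.007731² + 0.002128²) = 0.008019

0.00802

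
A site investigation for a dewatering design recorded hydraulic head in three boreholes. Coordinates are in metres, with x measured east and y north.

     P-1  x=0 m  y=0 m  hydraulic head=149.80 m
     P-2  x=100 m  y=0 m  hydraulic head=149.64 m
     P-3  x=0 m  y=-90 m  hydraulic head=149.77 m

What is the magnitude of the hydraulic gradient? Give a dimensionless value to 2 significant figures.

0.0016

∂h/∂x = (149.64 − 149.80) / (100 − 0) = -0.001600
∂h/∂y = (149.77 − 149.80) / (-90 − 0) = +0.0003333
|∇h| = √(-0.001600² + 0.0003333²) = 0.001634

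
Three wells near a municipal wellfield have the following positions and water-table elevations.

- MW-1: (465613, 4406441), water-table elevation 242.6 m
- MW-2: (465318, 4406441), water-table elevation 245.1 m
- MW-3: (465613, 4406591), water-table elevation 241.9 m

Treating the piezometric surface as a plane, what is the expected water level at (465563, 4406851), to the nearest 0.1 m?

241.1 m

∂h/∂x = (245.1 − 242.6) / (465318 − 465613) = -0.008475
∂h/∂y = (241.9 − 242.6) / (4406591 − 4406441) = -0.004667
h(465563, 4406851) = 242.6 + (-0.008475)·(-50) + (-0.004667)·(410) = 242.6 +0.424 -1.913 = 241.110 m.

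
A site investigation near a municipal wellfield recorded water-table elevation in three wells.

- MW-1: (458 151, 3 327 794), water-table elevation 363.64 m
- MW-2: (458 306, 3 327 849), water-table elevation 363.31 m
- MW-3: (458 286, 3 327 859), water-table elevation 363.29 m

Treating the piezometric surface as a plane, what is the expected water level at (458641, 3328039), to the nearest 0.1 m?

Differences from MW-1: to MW-2 (Δx, Δy, Δh) = (155, 55, -0.33); to MW-3 = (135, 65, -0.35).
Solve a·Δx + b·Δy = Δh: det = 155·65 − 135·55 = 2650.
∂h/∂x = [(-0.33)·65 − (-0.35)·55] / 2650 = -0.0008302
∂h/∂y = [155·(-0.35) − 135·(-0.33)] / 2650 = -0.003660
h(458641, 3328039) = 363.64 + (-0.0008302)·(490) + (-0.003660)·(245) = 363.64 -0.407 -0.897 = 362.336 m.

362.3 m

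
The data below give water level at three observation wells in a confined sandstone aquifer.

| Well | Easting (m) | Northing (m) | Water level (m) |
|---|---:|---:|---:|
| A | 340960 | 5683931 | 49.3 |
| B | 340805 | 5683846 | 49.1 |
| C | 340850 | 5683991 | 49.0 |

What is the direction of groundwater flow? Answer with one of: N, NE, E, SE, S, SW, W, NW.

NW

Taking A as reference: B−A = (-155, -85, -0.2); C−A = (-110, 60, -0.3).
Determinant of the coordinate differences = (-155)·60 − (-110)·(-85) = -18650.
∂h/∂x = [(-0.2)·60 − (-0.3)·(-85)] / -18650 = +0.002011
∂h/∂y = [(-155)·(-0.3) − (-110)·(-0.2)] / -18650 = -0.001314
Flow = −∇h = (-0.002011 east, +0.001314 north), which points northwest.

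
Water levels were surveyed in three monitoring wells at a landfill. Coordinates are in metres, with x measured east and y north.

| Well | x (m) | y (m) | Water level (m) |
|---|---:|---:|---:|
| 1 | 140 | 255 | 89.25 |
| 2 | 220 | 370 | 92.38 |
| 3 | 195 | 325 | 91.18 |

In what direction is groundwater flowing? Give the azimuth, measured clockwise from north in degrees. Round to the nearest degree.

Three-point gradient (reference 1): Δ to 2 = (80, 115, +3.13), Δ to 3 = (55, 70, +1.93).
∂h/∂x = +0.003931, ∂h/∂y = +0.02448 (det = -725).
Flow direction (−∇h) has components (-0.003931 E, -0.02448 N).
Azimuth = atan2(E, N) = atan2(-0.003931, -0.02448) = 189.1° ≈ 189°.

189°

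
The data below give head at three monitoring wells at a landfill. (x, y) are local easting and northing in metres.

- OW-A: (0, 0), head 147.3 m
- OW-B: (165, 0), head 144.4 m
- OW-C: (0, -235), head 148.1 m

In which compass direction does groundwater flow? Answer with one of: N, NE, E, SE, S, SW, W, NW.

E

∂h/∂x = (144.4 − 147.3) / (165 − 0) = -0.01758
∂h/∂y = (148.1 − 147.3) / (-235 − 0) = -0.003404
Flow = −∇h = (+0.01758 east, +0.003404 north), which points east.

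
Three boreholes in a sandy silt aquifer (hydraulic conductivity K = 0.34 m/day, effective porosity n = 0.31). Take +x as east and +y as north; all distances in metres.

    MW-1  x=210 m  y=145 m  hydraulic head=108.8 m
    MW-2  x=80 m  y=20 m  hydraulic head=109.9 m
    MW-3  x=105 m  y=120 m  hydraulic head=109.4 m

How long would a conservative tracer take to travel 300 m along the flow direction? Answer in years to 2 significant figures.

120 years

Differences from MW-1: to MW-2 (Δx, Δy, Δh) = (-130, -125, +1.1); to MW-3 = (-105, -25, +0.6).
Solve a·Δx + b·Δy = Δh: det = (-130)·(-25) − (-105)·(-125) = -9875.
∂h/∂x = [(+1.1)·(-25) − (+0.6)·(-125)] / -9875 = -0.004810
∂h/∂y = [(-130)·(+0.6) − (-105)·(+1.1)] / -9875 = -0.003797
|∇h| = √(-0.004810² + -0.003797²) = 0.006128
Seepage velocity v = K·i/n = 0.34 × 0.006128 / 0.31 = 0.006721 m/day.
t = 300 / 0.006721 = 4.464e+04 days = 122 years.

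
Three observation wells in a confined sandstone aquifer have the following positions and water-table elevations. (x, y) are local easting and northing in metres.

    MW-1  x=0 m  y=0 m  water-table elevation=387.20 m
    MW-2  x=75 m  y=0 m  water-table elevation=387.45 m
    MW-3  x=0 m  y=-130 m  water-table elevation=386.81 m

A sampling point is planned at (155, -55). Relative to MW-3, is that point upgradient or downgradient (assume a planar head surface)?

∂h/∂x = (387.45 − 387.20) / (75 − 0) = +0.003333
∂h/∂y = (386.81 − 387.20) / (-130 − 0) = +0.003000
Head at (155, -55) = 387.20 + (+0.003333)·(155) + (+0.003000)·(-55) = 387.55 m.
That is higher than the 386.81 m at MW-3, so the point is upgradient.

upgradient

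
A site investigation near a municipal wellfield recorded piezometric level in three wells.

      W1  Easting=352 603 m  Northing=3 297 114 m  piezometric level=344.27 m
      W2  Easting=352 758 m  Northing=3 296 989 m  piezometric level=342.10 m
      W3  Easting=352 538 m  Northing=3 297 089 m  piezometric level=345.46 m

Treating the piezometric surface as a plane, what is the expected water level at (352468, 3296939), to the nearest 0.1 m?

Differences from W1: to W2 (Δx, Δy, Δh) = (155, -125, -2.17); to W3 = (-65, -25, +1.19).
Determinant of the coordinate differences = 155·(-25) − (-65)·(-125) = -12000.
∂h/∂x = [(-2.17)·(-25) − (+1.19)·(-125)] / -12000 = -0.01692
∂h/∂y = [155·(+1.19) − (-65)·(-2.17)] / -12000 = -0.003617
h(352468, 3296939) = 344.27 + (-0.01692)·(-135) + (-0.003617)·(-175) = 344.27 +2.284 +0.633 = 347.187 m.

347.2 m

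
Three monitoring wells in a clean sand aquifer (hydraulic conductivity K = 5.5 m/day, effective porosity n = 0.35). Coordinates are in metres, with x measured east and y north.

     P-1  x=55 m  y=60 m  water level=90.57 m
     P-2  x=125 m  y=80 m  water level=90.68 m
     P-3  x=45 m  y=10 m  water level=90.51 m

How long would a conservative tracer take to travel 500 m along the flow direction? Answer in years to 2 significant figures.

54 years

Taking P-1 as reference: P-2−P-1 = (70, 20, +0.11); P-3−P-1 = (-10, -50, -0.06).
Solve a·Δx + b·Δy = Δh: det = 70·(-50) − (-10)·20 = -3300.
∂h/∂x = [(+0.11)·(-50) − (-0.06)·20] / -3300 = +0.001303
∂h/∂y = [70·(-0.06) − (-10)·(+0.11)] / -3300 = +0.0009394
|∇h| = √(0.001303² + 0.0009394²) = 0.001606
Seepage velocity v = K·i/n = 5.5 × 0.001606 / 0.35 = 0.02524 m/day.
t = 500 / 0.02524 = 1.981e+04 days = 54.2 years.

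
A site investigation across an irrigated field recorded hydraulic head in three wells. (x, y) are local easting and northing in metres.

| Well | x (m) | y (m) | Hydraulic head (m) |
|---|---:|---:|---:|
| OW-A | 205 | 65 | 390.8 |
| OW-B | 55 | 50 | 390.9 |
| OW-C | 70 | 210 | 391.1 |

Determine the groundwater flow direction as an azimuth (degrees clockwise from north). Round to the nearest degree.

149°

Taking OW-A as reference: OW-B−OW-A = (-150, -15, +0.1); OW-C−OW-A = (-135, 145, +0.3).
Solve a·Δx + b·Δy = Δh: det = (-150)·145 − (-135)·(-15) = -23775.
∂h/∂x = [(+0.1)·145 − (+0.3)·(-15)] / -23775 = -0.0007992
∂h/∂y = [(-150)·(+0.3) − (-135)·(+0.1)] / -23775 = +0.001325
Flow direction (−∇h) has components (+0.0007992 E, -0.001325 N).
Azimuth = atan2(E, N) = atan2(+0.0007992, -0.001325) = 148.9° ≈ 149°.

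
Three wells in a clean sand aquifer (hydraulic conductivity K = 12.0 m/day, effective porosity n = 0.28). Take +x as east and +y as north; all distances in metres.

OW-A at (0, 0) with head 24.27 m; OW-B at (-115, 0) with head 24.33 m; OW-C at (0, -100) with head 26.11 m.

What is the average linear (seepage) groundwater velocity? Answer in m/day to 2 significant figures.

0.79 m/day

∂h/∂x = (24.33 − 24.27) / (-115 − 0) = -0.0005217
∂h/∂y = (26.11 − 24.27) / (-100 − 0) = -0.01840
|∇h| = √(-0.0005217² + -0.01840²) = 0.01841
Seepage velocity v = K·i/n = 12.0 × 0.01841 / 0.28 = 0.789 m/day.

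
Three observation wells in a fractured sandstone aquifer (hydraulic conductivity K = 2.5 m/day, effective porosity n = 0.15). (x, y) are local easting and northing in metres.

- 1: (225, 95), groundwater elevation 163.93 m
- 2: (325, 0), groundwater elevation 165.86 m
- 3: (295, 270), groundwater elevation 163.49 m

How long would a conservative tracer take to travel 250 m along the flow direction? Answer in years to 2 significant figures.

Taking 1 as reference: 2−1 = (100, -95, +1.93); 3−1 = (70, 175, -0.44).
Solve a·Δx + b·Δy = Δh: det = 100·175 − 70·(-95) = 24150.
∂h/∂x = [(+1.93)·175 − (-0.44)·(-95)] / 24150 = +0.01225
∂h/∂y = [100·(-0.44) − 70·(+1.93)] / 24150 = -0.007416
|∇h| = √(0.01225² + -0.007416²) = 0.01432
Seepage velocity v = K·i/n = 2.5 × 0.01432 / 0.15 = 0.2387 m/day.
t = 250 / 0.2387 = 1047 days = 2.87 years.

2.9 years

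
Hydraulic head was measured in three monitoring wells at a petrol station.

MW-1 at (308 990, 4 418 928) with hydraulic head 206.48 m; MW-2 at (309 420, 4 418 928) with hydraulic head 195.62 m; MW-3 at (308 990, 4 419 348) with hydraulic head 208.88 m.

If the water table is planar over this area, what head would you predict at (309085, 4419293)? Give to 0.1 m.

206.2 m

∂h/∂x = (195.62 − 206.48) / (309420 − 308990) = -0.02526
∂h/∂y = (208.88 − 206.48) / (4419348 − 4418928) = +0.005714
h(309085, 4419293) = 206.48 + (-0.02526)·(95) + (+0.005714)·(365) = 206.48 -2.399 +2.086 = 206.166 m.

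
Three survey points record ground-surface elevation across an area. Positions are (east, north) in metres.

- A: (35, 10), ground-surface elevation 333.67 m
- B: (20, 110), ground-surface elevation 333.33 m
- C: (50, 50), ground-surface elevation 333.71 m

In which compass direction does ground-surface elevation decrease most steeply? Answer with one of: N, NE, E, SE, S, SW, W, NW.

W

Differences from A: to B (Δx, Δy, Δh) = (-15, 100, -0.34); to C = (15, 40, +0.04).
Solve a·Δx + b·Δy = Δz: det = (-15)·40 − 15·100 = -2100.
∂z/∂x = [(-0.34)·40 − (+0.04)·100] / -2100 = +0.008381
∂z/∂y = [(-15)·(+0.04) − 15·(-0.34)] / -2100 = -0.002143
Steepest decrease is along −∇f = (-0.008381 E, +0.002143 N) → west.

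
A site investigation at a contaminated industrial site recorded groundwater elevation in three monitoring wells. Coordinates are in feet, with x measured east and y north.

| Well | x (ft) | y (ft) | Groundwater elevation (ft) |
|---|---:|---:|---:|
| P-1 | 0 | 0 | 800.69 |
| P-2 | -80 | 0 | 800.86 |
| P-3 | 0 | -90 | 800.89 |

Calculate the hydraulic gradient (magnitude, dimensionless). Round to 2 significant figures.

∂h/∂x = (800.86 − 800.69) / (-80 − 0) = -0.002125
∂h/∂y = (800.89 − 800.69) / (-90 − 0) = -0.002222
|∇h| = √(-0.002125² + -0.002222²) = 0.003075

0.0031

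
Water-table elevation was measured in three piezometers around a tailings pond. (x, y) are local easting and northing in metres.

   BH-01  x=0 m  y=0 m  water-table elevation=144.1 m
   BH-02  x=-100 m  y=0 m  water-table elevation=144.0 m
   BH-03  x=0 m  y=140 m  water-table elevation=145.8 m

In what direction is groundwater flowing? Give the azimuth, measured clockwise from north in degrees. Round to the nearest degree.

185°

∂h/∂x = (144.0 − 144.1) / (-100 − 0) = +0.0010000
∂h/∂y = (145.8 − 144.1) / (140 − 0) = +0.01214
Flow direction (−∇h) has components (-0.0010000 E, -0.01214 N).
Azimuth = atan2(E, N) = atan2(-0.0010000, -0.01214) = 184.7° ≈ 185°.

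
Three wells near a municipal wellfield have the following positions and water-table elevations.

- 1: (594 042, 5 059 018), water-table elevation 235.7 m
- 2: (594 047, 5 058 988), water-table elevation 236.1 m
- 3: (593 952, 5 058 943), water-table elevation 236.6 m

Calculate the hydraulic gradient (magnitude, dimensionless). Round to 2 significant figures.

Three-point gradient (reference 1): Δ to 2 = (5, -30, +0.4), Δ to 3 = (-90, -75, +0.9).
∂h/∂x = +0.0009756, ∂h/∂y = -0.01317 (det = -3075).
|∇h| = √(0.0009756² + -0.01317²) = 0.01321

0.013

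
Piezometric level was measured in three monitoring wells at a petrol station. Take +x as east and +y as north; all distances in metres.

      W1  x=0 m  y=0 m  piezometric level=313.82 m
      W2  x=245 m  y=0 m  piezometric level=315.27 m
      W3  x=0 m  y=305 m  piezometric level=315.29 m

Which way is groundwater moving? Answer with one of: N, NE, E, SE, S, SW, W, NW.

SW

∂h/∂x = (315.27 − 313.82) / (245 − 0) = +0.005918
∂h/∂y = (315.29 − 313.82) / (305 − 0) = +0.004820
Flow = −∇h = (-0.005918 east, -0.004820 north), which points southwest.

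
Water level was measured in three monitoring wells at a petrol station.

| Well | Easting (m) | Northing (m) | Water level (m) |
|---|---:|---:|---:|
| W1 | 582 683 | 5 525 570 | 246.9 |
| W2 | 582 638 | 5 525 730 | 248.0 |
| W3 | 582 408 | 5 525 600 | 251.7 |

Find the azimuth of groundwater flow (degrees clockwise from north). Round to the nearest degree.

With h = a·x + b·y + c and W1 as origin, the differences give:
  (-45)·a + 160·b = +1.1
  (-275)·a + 30·b = +4.8
Eliminate b (×30 and ×160, subtract): 42650·a = -735.00 → a = ∂h/∂x = -0.01723
Back-substitute: b = ∂h/∂y = +0.002028.
Flow direction (−∇h) has components (+0.01723 E, -0.002028 N).
Azimuth = atan2(E, N) = atan2(+0.01723, -0.002028) = 96.7° ≈ 097°.

097°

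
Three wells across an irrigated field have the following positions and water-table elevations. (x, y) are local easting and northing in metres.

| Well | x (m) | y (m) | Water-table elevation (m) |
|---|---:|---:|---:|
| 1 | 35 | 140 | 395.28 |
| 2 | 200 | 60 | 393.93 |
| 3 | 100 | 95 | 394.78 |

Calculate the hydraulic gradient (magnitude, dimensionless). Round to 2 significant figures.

Differences from 1: to 2 (Δx, Δy, Δh) = (165, -80, -1.35); to 3 = (65, -45, -0.50).
Determinant of the coordinate differences = 165·(-45) − 65·(-80) = -2225.
∂h/∂x = [(-1.35)·(-45) − (-0.50)·(-80)] / -2225 = -0.009326
∂h/∂y = [165·(-0.50) − 65·(-1.35)] / -2225 = -0.002360
|∇h| = √(-0.009326² + -0.002360²) = 0.00962

0.0096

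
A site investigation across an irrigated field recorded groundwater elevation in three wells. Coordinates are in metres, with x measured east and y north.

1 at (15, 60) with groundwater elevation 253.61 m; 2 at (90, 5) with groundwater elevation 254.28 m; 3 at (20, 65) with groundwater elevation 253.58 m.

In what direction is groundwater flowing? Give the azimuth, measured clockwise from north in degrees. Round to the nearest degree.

Taking 1 as reference: 2−1 = (75, -55, +0.67); 3−1 = (5, 5, -0.03).
Solve a·Δx + b·Δy = Δh: det = 75·5 − 5·(-55) = 650.
∂h/∂x = [(+0.67)·5 − (-0.03)·(-55)] / 650 = +0.002615
∂h/∂y = [75·(-0.03) − 5·(+0.67)] / 650 = -0.008615
Flow direction (−∇h) has components (-0.002615 E, +0.008615 N).
Azimuth = atan2(E, N) = atan2(-0.002615, +0.008615) = 343.1° ≈ 343°.

343°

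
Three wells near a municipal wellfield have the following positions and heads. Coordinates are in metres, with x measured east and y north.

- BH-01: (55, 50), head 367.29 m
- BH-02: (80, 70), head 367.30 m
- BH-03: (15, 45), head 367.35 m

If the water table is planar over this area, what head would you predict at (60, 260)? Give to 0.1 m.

367.9 m

With h = a·x + b·y + c and BH-01 as origin, the differences give:
  25·a + 20·b = +0.01
  (-40)·a + (-5)·b = +0.06
Eliminate b (×(-5) and ×20, subtract): 675·a = -1.250 → a = ∂h/∂x = -0.001852
Back-substitute: b = ∂h/∂y = +0.002815.
h(60, 260) = 367.29 + (-0.001852)·(5) + (+0.002815)·(210) = 367.29 -0.009 +0.591 = 367.872 m.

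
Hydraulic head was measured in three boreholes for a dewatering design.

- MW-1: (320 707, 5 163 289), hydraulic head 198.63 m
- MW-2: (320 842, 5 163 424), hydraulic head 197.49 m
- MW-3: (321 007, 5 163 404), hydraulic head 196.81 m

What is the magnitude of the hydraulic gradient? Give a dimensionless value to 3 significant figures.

0.00599

Taking MW-1 as reference: MW-2−MW-1 = (135, 135, -1.14); MW-3−MW-1 = (300, 115, -1.82).
Solve a·Δx + b·Δy = Δh: det = 135·115 − 300·135 = -24975.
∂h/∂x = [(-1.14)·115 − (-1.82)·135] / -24975 = -0.004589
∂h/∂y = [135·(-1.82) − 300·(-1.14)] / -24975 = -0.003856
|∇h| = √(-0.004589² + -0.003856²) = 0.005994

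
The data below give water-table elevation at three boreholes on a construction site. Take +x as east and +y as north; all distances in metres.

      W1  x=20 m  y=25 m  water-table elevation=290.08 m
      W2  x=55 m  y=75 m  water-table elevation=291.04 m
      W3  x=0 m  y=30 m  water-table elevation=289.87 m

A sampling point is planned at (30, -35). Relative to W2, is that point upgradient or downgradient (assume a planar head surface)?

downgradient

Taking W1 as reference: W2−W1 = (35, 50, +0.96); W3−W1 = (-20, 5, -0.21).
Determinant of the coordinate differences = 35·5 − (-20)·50 = 1175.
∂h/∂x = [(+0.96)·5 − (-0.21)·50] / 1175 = +0.01302
∂h/∂y = [35·(-0.21) − (-20)·(+0.96)] / 1175 = +0.01009
Head at (30, -35) = 290.08 + (+0.01302)·(10) + (+0.01009)·(-60) = 289.61 m.
That is lower than the 291.04 m at W2, so the point is downgradient.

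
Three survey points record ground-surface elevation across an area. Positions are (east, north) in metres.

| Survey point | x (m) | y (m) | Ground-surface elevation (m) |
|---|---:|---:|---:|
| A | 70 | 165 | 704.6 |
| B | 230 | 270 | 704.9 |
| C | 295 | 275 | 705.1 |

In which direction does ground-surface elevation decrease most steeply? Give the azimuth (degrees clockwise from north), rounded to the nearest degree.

Three-point gradient (reference A): Δ to B = (160, 105, +0.3), Δ to C = (225, 110, +0.5).
∂z/∂x = +0.003237, ∂z/∂y = -0.002075 (det = -6025).
Steepest decrease is along −∇f: components (-0.003237 E, +0.002075 N).
Azimuth = atan2(-0.003237, +0.002075) = 302.7° ≈ 303°.

303°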